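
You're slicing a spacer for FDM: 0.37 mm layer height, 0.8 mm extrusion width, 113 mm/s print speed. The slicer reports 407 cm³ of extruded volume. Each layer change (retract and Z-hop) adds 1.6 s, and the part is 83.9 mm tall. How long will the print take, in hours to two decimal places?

Extrusion cross-section = 0.37 × 0.8, so 0.296 mm².
Path length: 407000 mm³ / 0.296 mm² → 1375000 mm.
Print-move time = 1375000 / 113, so 12168.1 s.
Layer count = ceil(83.9 / 0.37) = 227.
Z-hop total = 227 × 1.6, so 363.2 s.
Altogether 12168.1 + 363.2 = 12531.3 s, i.e. 3.48 hours.

3.48 hours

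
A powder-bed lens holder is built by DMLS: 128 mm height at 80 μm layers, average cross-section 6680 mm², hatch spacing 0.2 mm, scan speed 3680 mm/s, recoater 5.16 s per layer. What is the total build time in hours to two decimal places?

Number of layers: 128 / 0.08 → 1600 (rounded up).
Hatch length per layer: 6680 / 0.2 → 33400 mm.
Per-layer scan time: 33400 / 3680 → 9.0761 s.
Time per layer = 9.0761 + 5.16, so 14.2361 s.
Total: 1600 × 14.2361 s = 22777.76 s → 6.33 hours.

6.33 hours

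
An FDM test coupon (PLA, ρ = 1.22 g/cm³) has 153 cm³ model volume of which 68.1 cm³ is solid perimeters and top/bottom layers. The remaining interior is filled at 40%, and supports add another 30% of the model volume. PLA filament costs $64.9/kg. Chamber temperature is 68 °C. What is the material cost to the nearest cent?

Infill region = 153 − 68.1, so 84.9 cm³.
Infill volume = 0.40 × 84.9 = 33.96 cm³.
Support: 0.30 × 153 → 45.9 cm³.
Deposited volume = 68.1 + 33.96 + 45.9, so 147.96 cm³.
Mass = 147.96 × 1.22 = 180.5112 g.
At $64.9/kg: 180.5112/1000 × 64.9 = $11.72.

$11.72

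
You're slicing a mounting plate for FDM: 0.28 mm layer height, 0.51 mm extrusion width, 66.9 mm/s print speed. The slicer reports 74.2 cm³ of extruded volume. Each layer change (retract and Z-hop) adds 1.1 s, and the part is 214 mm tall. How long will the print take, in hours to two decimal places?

2.39 hours

Extrusion cross-section = 0.28 × 0.51, so 0.1428 mm².
Total extruded path = 74200/0.1428 = 519607.8 mm.
Time extruding = 519607.8 / 66.9, so 7766.9 s.
Number of layers: 214 / 0.28 → 765 (rounded up).
Non-print overhead = 765 × 1.1 = 841.5 s.
Altogether 7766.9 + 841.5 = 8608.4 s, i.e. 2.39 hours.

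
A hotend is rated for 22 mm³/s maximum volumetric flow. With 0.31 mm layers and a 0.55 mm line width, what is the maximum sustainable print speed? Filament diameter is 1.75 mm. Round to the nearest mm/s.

129 mm/s

Extrusion cross-section = 0.31 × 0.55 = 0.1705 mm².
Max speed = 22 / 0.1705 = 129.03 ≈ 129 mm/s.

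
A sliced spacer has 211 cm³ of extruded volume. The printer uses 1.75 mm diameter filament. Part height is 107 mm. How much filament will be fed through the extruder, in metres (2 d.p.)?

87.72 m

Filament cross-section = π × (1.75/2)² = 2.4053 mm².
Length = 211 cm³ / 2.4053 mm² = 211000 / 2.4053 = 87722.95 mm = 87.72 m.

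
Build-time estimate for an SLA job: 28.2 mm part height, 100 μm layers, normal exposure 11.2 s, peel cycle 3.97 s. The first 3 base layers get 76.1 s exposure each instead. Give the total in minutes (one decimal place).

74.5 minutes

Number of layers: 28.2 / 0.1 → 282 (rounded up).
Bottom layers: 3 × (76.1 + 3.97) → 240.21 s.
Normal layers = 279 × (11.2 + 3.97) = 4232.43 s.
Sum: 240.21 + 4232.43 = 4472.64 s → 74.5 minutes.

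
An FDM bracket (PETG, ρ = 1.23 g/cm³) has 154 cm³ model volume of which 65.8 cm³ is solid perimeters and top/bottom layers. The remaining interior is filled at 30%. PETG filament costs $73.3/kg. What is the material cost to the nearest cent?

$8.32

Interior volume = 154 − 65.8, so 88.2 cm³.
Deposited infill = 0.30 × 88.2 = 26.46 cm³.
Total printed volume: 65.8 + 26.46 → 92.26 cm³.
Mass: 92.26 × 1.23 → 113.4798 g.
Cost = 113.4798 g / 1000 × $73.3/kg = $8.32.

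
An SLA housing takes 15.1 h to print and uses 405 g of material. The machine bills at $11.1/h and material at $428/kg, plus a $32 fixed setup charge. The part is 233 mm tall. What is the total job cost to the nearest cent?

Time charge = 11.1 × 15.1 = $167.61.
Material cost = 428 × 405/1000, so $173.34.
Total = 167.61 + 173.34 + 32 = $372.95.

$372.95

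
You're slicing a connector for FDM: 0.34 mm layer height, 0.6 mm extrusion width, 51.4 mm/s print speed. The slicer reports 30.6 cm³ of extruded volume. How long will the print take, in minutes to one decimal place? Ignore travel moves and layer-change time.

Bead cross-section: 0.34 × 0.6 → 0.204 mm².
Total extruded path = 30600/0.204 = 150000 mm.
Print-move time = 150000 / 51.4, so 2918.3 s.
That's 2918.3 s → 48.6 minutes.

48.6 minutes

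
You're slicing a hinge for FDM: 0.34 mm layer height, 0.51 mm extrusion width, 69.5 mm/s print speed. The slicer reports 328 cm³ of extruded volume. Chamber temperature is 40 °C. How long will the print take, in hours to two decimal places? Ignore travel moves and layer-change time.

Line area: 0.34 × 0.51 → 0.1734 mm².
Toolpath length = 328 cm³ / 0.1734 mm² = 328000 / 0.1734 = 1891580.2 mm.
Time extruding = 1891580.2 / 69.5, so 27217 s.
Converting: 27217 s = 7.56 hours.

7.56 hours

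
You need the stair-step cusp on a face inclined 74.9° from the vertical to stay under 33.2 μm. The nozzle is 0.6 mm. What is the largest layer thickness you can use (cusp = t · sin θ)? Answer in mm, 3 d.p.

0.034 mm

t = h_c / sin θ = 0.0332 / 0.9655 = 0.034 mm.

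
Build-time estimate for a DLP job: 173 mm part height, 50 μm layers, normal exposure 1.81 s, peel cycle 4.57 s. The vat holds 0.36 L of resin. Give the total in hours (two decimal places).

Layer count = ceil(173 / 0.05) = 3460.
Each layer takes = 1.81 + 4.57, so 6.38 s.
Build time: 3460 × 6.38 s = 22074.8 s, i.e. 6.13 hours.

6.13 hours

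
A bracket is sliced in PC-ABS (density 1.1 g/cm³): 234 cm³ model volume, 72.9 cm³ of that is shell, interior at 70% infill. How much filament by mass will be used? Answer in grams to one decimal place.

204.2 g

Volume inside the shell = 234 − 72.9 = 161.1 cm³.
Deposited infill = 0.70 × 161.1, so 112.77 cm³.
Total printed volume = 72.9 + 112.77, so 185.67 cm³.
Mass = 185.67 × 1.1 = 204.237 g.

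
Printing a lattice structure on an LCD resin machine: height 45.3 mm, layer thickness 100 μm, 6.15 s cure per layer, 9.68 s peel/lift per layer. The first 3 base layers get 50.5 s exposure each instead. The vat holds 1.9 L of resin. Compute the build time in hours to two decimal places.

Number of layers: 45.3 / 0.1 → 453 (rounded up).
Bottom layers = 3 × (50.5 + 9.68) = 180.54 s.
Normal layers = 450 × (6.15 + 9.68) = 7123.5 s.
Sum: 180.54 + 7123.5 = 7304.04 s → 2.03 hours.

2.03 hours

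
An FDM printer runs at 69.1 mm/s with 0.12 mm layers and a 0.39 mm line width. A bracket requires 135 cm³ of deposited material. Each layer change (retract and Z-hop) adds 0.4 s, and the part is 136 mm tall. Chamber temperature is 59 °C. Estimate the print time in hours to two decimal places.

11.72 hours

Extrusion cross-section: 0.12 × 0.39 → 0.0468 mm².
Toolpath length = 135 cm³ / 0.0468 mm² = 135000 / 0.0468 = 2884615.4 mm.
Time extruding: 2884615.4 / 69.1 → 41745.5 s.
Layers = ⌈136/0.12⌉ = 1134.
Layer-change overhead = 1134 × 0.4, so 453.6 s.
Altogether 41745.5 + 453.6 = 42199.1 s, i.e. 11.72 hours.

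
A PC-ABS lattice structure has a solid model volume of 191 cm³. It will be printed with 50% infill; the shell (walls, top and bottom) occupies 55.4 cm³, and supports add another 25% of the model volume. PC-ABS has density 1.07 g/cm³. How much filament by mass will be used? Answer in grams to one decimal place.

182.9 g

Interior volume = 191 − 55.4, so 135.6 cm³.
Infill deposited = 0.50 × 135.6, so 67.8 cm³.
Support = 0.25 × 191 = 47.75 cm³.
Total printed volume = 55.4 + 67.8 + 47.75, so 170.95 cm³.
Mass: 170.95 × 1.07 → 182.9165 g.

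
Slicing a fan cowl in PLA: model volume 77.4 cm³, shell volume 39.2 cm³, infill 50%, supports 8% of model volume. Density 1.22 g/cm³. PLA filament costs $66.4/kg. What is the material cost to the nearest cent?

$5.22

Volume inside the shell: 77.4 − 39.2 → 38.2 cm³.
Infill deposited: 0.50 × 38.2 → 19.1 cm³.
Support: 0.08 × 77.4 → 6.192 cm³.
Deposited volume = 39.2 + 19.1 + 6.192 = 64.492 cm³.
Mass = 64.492 × 1.22, so 78.68024 g.
Cost = 78.68024 g / 1000 × $66.4/kg = $5.22.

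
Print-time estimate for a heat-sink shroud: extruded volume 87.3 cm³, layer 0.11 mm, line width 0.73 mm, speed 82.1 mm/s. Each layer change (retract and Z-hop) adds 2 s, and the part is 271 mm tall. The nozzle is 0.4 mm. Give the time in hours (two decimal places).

Extrusion cross-section = 0.11 × 0.73 = 0.0803 mm².
Total extruded path = 87300/0.0803 = 1087173.1 mm.
Print-move time = 1087173.1 / 82.1 = 13242.1 s.
Layer count = ceil(271 / 0.11) = 2464.
Z-hop total = 2464 × 2, so 4928 s.
Total = 13242.1 + 4928 = 18170.1 s = 5.05 hours.

5.05 hours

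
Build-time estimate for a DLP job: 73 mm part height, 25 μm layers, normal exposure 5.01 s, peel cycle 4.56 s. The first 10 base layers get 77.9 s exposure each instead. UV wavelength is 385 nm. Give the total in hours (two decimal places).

Number of layers: 73 / 0.025 → 2920 (rounded up).
Bottom layers = 10 × (77.9 + 4.56), so 824.6 s.
Regular layers = 2910 × (5.01 + 4.56) = 27848.7 s.
Sum: 824.6 + 27848.7 = 28673.3 s → 7.96 hours.

7.96 hours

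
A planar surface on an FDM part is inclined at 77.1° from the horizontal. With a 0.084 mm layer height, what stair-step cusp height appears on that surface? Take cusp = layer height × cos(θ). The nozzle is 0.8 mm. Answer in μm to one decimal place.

18.8 μm

h_c = t·cos θ = 0.084 × 0.2233 = 0.018757 mm (18.8 μm).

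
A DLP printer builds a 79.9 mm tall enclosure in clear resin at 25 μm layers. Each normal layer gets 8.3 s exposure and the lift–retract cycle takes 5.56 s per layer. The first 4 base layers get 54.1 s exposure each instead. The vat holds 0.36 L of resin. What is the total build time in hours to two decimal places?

12.36 hours

Layer count = ceil(79.9 / 0.025) = 3196.
Burn-in layers = 4 × (54.1 + 5.56), so 238.64 s.
Remaining layers = 3192 × (8.3 + 5.56) = 44241.12 s.
Total = 238.64 + 44241.12 = 44479.76 s = 12.36 hours.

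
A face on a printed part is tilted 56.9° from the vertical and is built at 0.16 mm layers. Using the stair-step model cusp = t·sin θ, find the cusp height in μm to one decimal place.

134.0 μm

h_c = t·sin θ = 0.16 × 0.8377 = 0.134032 mm (134.0 μm).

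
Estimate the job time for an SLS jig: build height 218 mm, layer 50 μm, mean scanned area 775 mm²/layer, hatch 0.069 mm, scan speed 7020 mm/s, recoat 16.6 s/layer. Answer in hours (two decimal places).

Number of layers: 218 / 0.05 → 4360 (rounded up).
Hatch length per layer: 775 / 0.069 → 11231.9 mm.
Per-layer scan time = 11231.9 / 7020, so 1.6 s.
Per-layer time = 1.6 + 16.6, so 18.2 s.
4360 layers × 18.2 s/layer = 79352 s, i.e. 22.04 hours.

22.04 hours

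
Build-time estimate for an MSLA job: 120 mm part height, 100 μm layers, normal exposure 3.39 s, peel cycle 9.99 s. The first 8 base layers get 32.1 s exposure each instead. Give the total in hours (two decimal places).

4.52 hours

Layers = ⌈120/0.1⌉ = 1200.
Bottom layers: 8 × (32.1 + 9.99) → 336.72 s.
Normal layers: 1192 × (3.39 + 9.99) → 15948.96 s.
Total = 336.72 + 15948.96 = 16285.68 s = 4.52 hours.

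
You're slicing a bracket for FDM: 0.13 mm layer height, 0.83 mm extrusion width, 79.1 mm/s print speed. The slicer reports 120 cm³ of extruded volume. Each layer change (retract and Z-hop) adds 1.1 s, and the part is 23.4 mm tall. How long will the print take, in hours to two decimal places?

Bead cross-section = 0.13 × 0.83, so 0.1079 mm².
Total extruded path = 120000/0.1079 = 1112140.9 mm.
Extrusion time: 1112140.9 / 79.1 → 14059.9 s.
Number of layers: 23.4 / 0.13 → 180 (rounded up).
Layer-change overhead: 180 × 1.1 → 198 s.
Altogether 14059.9 + 198 = 14257.9 s, i.e. 3.96 hours.

3.96 hours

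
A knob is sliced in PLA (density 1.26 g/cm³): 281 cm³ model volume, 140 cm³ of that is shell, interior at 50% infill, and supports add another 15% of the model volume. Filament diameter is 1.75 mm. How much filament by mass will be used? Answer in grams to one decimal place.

318.3 g

Interior volume: 281 − 140 → 141 cm³.
Deposited infill = 0.50 × 141 = 70.5 cm³.
Support = 0.15 × 281, so 42.15 cm³.
Deposited volume = 140 + 70.5 + 42.15, so 252.65 cm³.
Mass = 252.65 × 1.26 = 318.339 g.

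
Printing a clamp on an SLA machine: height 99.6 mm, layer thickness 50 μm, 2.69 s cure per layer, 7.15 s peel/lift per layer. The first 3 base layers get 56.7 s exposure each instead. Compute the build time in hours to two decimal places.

5.49 hours

Layer count = ceil(99.6 / 0.05) = 1992.
Burn-in layers: 3 × (56.7 + 7.15) → 191.55 s.
Regular layers = 1989 × (2.69 + 7.15) = 19571.76 s.
Sum: 191.55 + 19571.76 = 19763.31 s → 5.49 hours.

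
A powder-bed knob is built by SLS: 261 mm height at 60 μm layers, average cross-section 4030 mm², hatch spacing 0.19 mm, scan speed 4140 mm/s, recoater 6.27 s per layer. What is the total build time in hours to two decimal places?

13.77 hours

Layer count = ceil(261 / 0.06) = 4350.
Hatch length per layer = 4030 / 0.19 = 21210.5 mm.
Per-layer scan time: 21210.5 / 4140 → 5.1233 s.
Per-layer time = 5.1233 + 6.27 = 11.3933 s.
Total: 4350 × 11.3933 s = 49560.855 s → 13.77 hours.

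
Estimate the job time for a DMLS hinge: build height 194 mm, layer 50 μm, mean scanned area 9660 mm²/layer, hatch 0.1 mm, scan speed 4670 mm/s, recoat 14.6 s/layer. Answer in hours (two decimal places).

Number of layers: 194 / 0.05 → 3880 (rounded up).
Per-layer scan distance = 9660 / 0.1, so 96600 mm.
Laser time per layer = 96600 / 4670, so 20.6852 s.
Time per layer: 20.6852 + 14.6 → 35.2852 s.
3880 layers × 35.2852 s/layer = 136906.576 s, i.e. 38.03 hours.

38.03 hours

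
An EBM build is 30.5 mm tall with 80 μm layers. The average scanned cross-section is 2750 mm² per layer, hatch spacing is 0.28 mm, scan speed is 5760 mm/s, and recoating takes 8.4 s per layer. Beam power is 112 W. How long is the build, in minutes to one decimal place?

64.3 minutes

Layer count = ceil(30.5 / 0.08) = 382.
Scan path per layer: 2750 / 0.28 → 9821.4 mm.
Per-layer scan time = 9821.4 / 5760, so 1.7051 s.
Layer cycle = 1.7051 + 8.4 = 10.1051 s.
Build time = 382 × 10.1051 = 3860.1482 s = 64.3 minutes.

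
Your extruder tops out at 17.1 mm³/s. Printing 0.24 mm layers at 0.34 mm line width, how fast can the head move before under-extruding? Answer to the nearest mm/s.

Extrusion cross-section = 0.24 × 0.34, so 0.0816 mm².
v_max = Q/A = 17.1/0.0816 = 209.56 mm/s → 210 mm/s.

210 mm/s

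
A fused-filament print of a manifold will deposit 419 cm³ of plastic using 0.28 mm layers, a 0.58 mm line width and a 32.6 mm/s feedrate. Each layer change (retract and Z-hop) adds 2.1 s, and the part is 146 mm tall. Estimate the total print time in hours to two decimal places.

Bead cross-section = 0.28 × 0.58, so 0.1624 mm².
Path length: 419000 mm³ / 0.1624 mm² → 2580049.3 mm.
Extrusion time = 2580049.3 / 32.6 = 79142.6 s.
Number of layers: 146 / 0.28 → 522 (rounded up).
Z-hop total: 522 × 2.1 → 1096.2 s.
Total = 79142.6 + 1096.2 = 80238.8 s = 22.29 hours.

22.29 hours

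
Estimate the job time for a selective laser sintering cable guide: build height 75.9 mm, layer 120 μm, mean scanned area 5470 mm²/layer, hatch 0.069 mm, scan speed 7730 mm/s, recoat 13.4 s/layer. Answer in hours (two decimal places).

4.16 hours

Number of layers: 75.9 / 0.12 → 633 (rounded up).
Scan path per layer: 5470 / 0.069 → 79275.4 mm.
Per-layer scan time: 79275.4 / 7730 → 10.2555 s.
Per-layer time = 10.2555 + 13.4 = 23.6555 s.
633 layers × 23.6555 s/layer = 14973.9315 s, i.e. 4.16 hours.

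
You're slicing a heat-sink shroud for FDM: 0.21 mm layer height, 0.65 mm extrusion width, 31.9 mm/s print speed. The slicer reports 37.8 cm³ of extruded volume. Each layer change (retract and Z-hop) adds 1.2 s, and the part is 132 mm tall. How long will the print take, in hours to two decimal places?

Line area: 0.21 × 0.65 → 0.1365 mm².
Toolpath length = 37.8 cm³ / 0.1365 mm² = 37800 / 0.1365 = 276923.1 mm.
Time extruding: 276923.1 / 31.9 → 8681 s.
Number of layers: 132 / 0.21 → 629 (rounded up).
Layer-change overhead = 629 × 1.2, so 754.8 s.
Altogether 8681 + 754.8 = 9435.8 s, i.e. 2.62 hours.

2.62 hours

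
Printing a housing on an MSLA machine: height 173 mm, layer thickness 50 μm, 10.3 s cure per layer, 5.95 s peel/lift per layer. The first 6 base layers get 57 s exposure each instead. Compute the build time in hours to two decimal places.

15.70 hours

Layer count = ceil(173 / 0.05) = 3460.
Burn-in layers: 6 × (57 + 5.95) → 377.7 s.
Remaining layers = 3454 × (10.3 + 5.95) = 56127.5 s.
Total = 377.7 + 56127.5 = 56505.2 s = 15.70 hours.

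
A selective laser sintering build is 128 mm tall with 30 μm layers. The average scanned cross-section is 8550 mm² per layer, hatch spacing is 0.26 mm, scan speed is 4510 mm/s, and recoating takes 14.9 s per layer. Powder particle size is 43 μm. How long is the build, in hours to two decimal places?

Number of layers: 128 / 0.03 → 4267 (rounded up).
Per-layer scan distance = 8550 / 0.26, so 32884.6 mm.
Per-layer scan time = 32884.6 / 4510, so 7.2915 s.
Layer cycle = 7.2915 + 14.9 = 22.1915 s.
Total: 4267 × 22.1915 s = 94691.1305 s → 26.30 hours.

26.30 hours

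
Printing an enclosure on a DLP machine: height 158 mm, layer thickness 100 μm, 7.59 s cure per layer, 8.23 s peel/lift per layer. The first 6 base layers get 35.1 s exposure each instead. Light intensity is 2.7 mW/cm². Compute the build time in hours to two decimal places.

6.99 hours

Layer count = ceil(158 / 0.1) = 1580.
Burn-in layers: 6 × (35.1 + 8.23) → 259.98 s.
Normal layers = 1574 × (7.59 + 8.23) = 24900.68 s.
Total = 259.98 + 24900.68 = 25160.66 s = 6.99 hours.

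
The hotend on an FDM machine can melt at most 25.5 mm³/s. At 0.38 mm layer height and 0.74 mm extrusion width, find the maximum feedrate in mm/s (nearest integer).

91 mm/s

Bead cross-section: 0.38 × 0.74 → 0.2812 mm².
v_max = Q/A = 25.5/0.2812 = 90.68 mm/s → 91 mm/s.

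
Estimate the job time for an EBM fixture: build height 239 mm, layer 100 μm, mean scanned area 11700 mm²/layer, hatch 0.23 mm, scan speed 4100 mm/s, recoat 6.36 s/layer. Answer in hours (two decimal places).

12.46 hours

Layers = ⌈239/0.1⌉ = 2390.
Hatch length per layer = 11700 / 0.23 = 50869.6 mm.
Per-layer scan time: 50869.6 / 4100 → 12.4072 s.
Layer cycle = 12.4072 + 6.36 = 18.7672 s.
Total: 2390 × 18.7672 s = 44853.608 s → 12.46 hours.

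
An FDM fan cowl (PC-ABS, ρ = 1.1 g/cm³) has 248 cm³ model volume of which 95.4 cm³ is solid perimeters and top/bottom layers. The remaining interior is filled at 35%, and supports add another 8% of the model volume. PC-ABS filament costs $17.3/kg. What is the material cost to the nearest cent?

Volume inside the shell: 248 − 95.4 → 152.6 cm³.
Deposited infill = 0.35 × 152.6, so 53.41 cm³.
Support: 0.08 × 248 → 19.84 cm³.
Total extruded = 95.4 + 53.41 + 19.84, so 168.65 cm³.
Mass: 168.65 × 1.1 → 185.515 g.
At $17.3/kg: 185.515/1000 × 17.3 = $3.21.

$3.21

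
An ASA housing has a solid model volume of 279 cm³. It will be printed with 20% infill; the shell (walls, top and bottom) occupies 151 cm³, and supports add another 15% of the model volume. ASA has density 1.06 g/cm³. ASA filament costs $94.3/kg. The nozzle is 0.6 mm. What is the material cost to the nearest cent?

Infill region: 279 − 151 → 128 cm³.
Infill deposited = 0.20 × 128 = 25.6 cm³.
Support: 0.15 × 279 → 41.85 cm³.
Deposited volume = 151 + 25.6 + 41.85 = 218.45 cm³.
Mass = 218.45 × 1.06 = 231.557 g.
At $94.3/kg: 231.557/1000 × 94.3 = $21.84.

$21.84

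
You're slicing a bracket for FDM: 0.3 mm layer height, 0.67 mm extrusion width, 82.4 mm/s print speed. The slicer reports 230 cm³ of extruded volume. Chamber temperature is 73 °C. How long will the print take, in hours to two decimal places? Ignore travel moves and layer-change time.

Extrusion cross-section: 0.3 × 0.67 → 0.201 mm².
Toolpath length = 230 cm³ / 0.201 mm² = 230000 / 0.201 = 1144278.6 mm.
Print-move time: 1144278.6 / 82.4 → 13886.9 s.
In the requested units: 13886.9 s = 3.86 hours.

3.86 hours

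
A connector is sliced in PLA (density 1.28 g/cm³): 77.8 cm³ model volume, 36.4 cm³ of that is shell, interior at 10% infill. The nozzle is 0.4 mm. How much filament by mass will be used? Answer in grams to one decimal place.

Volume inside the shell = 77.8 − 36.4, so 41.4 cm³.
Deposited infill = 0.10 × 41.4, so 4.14 cm³.
Deposited volume: 36.4 + 4.14 → 40.54 cm³.
Mass: 40.54 × 1.28 → 51.8912 g.

51.9 g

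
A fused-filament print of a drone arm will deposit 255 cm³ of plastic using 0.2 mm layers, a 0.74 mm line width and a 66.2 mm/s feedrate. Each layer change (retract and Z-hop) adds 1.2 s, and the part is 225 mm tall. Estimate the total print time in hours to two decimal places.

Extrusion cross-section: 0.2 × 0.74 → 0.148 mm².
Path length: 255000 mm³ / 0.148 mm² → 1722973 mm.
Time extruding: 1722973 / 66.2 → 26026.8 s.
Number of layers: 225 / 0.2 → 1125 (rounded up).
Z-hop total = 1125 × 1.2, so 1350 s.
Altogether 26026.8 + 1350 = 27376.8 s, i.e. 7.60 hours.

7.60 hours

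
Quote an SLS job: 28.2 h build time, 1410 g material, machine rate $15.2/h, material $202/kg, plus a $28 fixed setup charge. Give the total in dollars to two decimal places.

$741.46

Time charge = 15.2 × 28.2 = $428.64.
Material cost = 202 × 1410/1000 = $284.82.
Total = 428.64 + 284.82 + 28 = $741.46.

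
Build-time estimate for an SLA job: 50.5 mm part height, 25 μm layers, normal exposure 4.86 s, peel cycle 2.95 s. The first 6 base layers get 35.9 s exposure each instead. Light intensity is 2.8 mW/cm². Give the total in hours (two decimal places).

4.43 hours

Layer count = ceil(50.5 / 0.025) = 2020.
Base layers = 6 × (35.9 + 2.95), so 233.1 s.
Remaining layers = 2014 × (4.86 + 2.95), so 15729.34 s.
Sum: 233.1 + 15729.34 = 15962.44 s → 4.43 hours.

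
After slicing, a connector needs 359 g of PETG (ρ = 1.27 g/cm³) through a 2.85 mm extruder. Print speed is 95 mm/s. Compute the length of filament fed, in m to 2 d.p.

Extruded volume: 359/1.27 = 282.6772 cm³ (282677.2 mm³).
Filament cross-section = π × (2.85/2)² = 6.3794 mm².
Length = 282677.2 / 6.3794 = 44310.94 mm = 44.31 m.

44.31 m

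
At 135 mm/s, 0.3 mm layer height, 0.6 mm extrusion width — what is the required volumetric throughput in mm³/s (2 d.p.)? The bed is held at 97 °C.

A = 0.3 × 0.6, so 0.18 mm².
Q = v·A = 135 × 0.18 = 24.30 mm³/s.

24.30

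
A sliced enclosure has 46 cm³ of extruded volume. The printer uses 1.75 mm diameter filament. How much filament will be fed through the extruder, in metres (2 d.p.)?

19.12 m

Cross-section of 1.75 mm filament: π·(1.75/2)² = 2.4053 mm².
L = 46000 mm³ / 2.4053 mm² = 19124.43 mm, i.e. 19.12 m.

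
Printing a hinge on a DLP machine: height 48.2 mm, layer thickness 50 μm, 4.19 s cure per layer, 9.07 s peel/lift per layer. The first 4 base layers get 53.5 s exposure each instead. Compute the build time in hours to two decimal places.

3.61 hours

Layers = ⌈48.2/0.05⌉ = 964.
Base layers: 4 × (53.5 + 9.07) → 250.28 s.
Remaining layers: 960 × (4.19 + 9.07) → 12729.6 s.
Total = 250.28 + 12729.6 = 12979.88 s = 3.61 hours.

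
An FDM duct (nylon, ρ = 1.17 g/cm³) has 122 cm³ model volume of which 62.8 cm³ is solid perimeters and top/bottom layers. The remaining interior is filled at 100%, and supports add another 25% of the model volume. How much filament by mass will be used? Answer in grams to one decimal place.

Volume inside the shell: 122 − 62.8 → 59.2 cm³.
Infill volume: 1.00 × 59.2 → 59.2 cm³.
Support: 0.25 × 122 → 30.5 cm³.
Deposited volume = 62.8 + 59.2 + 30.5, so 152.5 cm³.
Mass = 152.5 × 1.17, so 178.425 g.

178.4 g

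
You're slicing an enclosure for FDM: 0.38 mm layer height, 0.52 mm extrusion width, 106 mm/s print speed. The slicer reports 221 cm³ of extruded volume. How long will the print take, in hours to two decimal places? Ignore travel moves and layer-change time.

Bead cross-section = 0.38 × 0.52 = 0.1976 mm².
Total extruded path = 221000/0.1976 = 1118421.1 mm.
Print-move time = 1118421.1 / 106 = 10551.1 s.
In the requested units: 10551.1 s = 2.93 hours.

2.93 hours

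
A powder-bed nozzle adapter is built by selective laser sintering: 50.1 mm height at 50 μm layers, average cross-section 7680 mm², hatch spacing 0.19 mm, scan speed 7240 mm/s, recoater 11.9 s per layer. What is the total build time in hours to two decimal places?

Number of layers: 50.1 / 0.05 → 1002 (rounded up).
Hatch length per layer = 7680 / 0.19 = 40421.1 mm.
Laser time per layer: 40421.1 / 7240 → 5.583 s.
Per-layer time: 5.583 + 11.9 → 17.483 s.
1002 layers × 17.483 s/layer = 17517.966 s, i.e. 4.87 hours.

4.87 hours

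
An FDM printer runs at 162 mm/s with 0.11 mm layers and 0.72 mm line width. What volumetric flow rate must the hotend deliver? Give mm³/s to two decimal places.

Extrusion cross-section = 0.11 × 0.72, so 0.0792 mm².
Volumetric flow = 162 × 0.0792 = 12.83 mm³/s.

12.83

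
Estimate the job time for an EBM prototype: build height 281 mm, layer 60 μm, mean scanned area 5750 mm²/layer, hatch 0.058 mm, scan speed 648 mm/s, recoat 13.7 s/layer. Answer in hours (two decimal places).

Layers = ⌈281/0.06⌉ = 4684.
Per-layer scan distance = 5750 / 0.058 = 99137.9 mm.
Scan time per layer: 99137.9 / 648 → 152.9906 s.
Time per layer = 152.9906 + 13.7 = 166.6906 s.
Build time = 4684 × 166.6906 = 780778.7704 s = 216.88 hours.

216.88 hours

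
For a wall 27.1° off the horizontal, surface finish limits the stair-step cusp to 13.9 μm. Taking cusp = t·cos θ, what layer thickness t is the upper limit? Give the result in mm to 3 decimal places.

0.016 mm

Layer height = cusp / cos(27.1°) = 0.0139 / 0.8902 = 0.016 mm.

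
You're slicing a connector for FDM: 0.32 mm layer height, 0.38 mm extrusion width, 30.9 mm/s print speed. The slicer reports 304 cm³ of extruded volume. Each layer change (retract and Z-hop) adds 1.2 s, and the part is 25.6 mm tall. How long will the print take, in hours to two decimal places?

22.50 hours

Bead cross-section: 0.32 × 0.38 → 0.1216 mm².
Path length: 304000 mm³ / 0.1216 mm² → 2500000 mm.
Extrusion time = 2500000 / 30.9, so 80906.1 s.
Number of layers: 25.6 / 0.32 → 80 (rounded up).
Z-hop total = 80 × 1.2, so 96 s.
Total = 80906.1 + 96 = 81002.1 s = 22.50 hours.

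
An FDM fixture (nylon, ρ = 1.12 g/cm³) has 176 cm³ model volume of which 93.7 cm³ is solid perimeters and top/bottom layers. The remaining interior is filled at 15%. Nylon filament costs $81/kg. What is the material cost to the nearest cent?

Infill region = 176 − 93.7, so 82.3 cm³.
Deposited infill = 0.15 × 82.3 = 12.345 cm³.
Total extruded = 93.7 + 12.345 = 106.045 cm³.
Mass: 106.045 × 1.12 → 118.7704 g.
Cost = 118.7704 g / 1000 × $81/kg = $9.62.

$9.62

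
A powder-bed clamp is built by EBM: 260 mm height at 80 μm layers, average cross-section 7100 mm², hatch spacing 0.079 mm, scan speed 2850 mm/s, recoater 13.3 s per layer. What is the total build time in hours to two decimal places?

Layer count = ceil(260 / 0.08) = 3250.
Per-layer scan distance = 7100 / 0.079 = 89873.4 mm.
Per-layer scan time = 89873.4 / 2850, so 31.5345 s.
Time per layer = 31.5345 + 13.3 = 44.8345 s.
Build time = 3250 × 44.8345 = 145712.125 s = 40.48 hours.

40.48 hours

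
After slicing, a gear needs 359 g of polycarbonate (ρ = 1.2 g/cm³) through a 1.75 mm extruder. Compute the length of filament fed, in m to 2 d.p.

124.38 m

Volume = 359 g / 1.2 g·cm⁻³ = 299.1667 cm³ = 299166.7 mm³.
Cross-section of 1.75 mm filament: π·(1.75/2)² = 2.4053 mm².
Length = 299166.7 / 2.4053 = 124378.12 mm = 124.38 m.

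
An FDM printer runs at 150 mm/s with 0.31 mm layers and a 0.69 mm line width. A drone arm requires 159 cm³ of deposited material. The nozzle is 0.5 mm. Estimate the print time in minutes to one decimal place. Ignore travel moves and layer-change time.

82.6 minutes

Extrusion cross-section = 0.31 × 0.69 = 0.2139 mm².
Total extruded path = 159000/0.2139 = 743338 mm.
Time extruding = 743338 / 150, so 4955.6 s.
Converting: 4955.6 s = 82.6 minutes.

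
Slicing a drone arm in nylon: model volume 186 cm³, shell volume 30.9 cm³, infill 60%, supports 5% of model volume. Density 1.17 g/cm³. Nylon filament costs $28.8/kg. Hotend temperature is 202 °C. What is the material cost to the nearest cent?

Infill region: 186 − 30.9 → 155.1 cm³.
Infill volume: 0.60 × 155.1 → 93.06 cm³.
Support = 0.05 × 186, so 9.3 cm³.
Deposited volume = 30.9 + 93.06 + 9.3 = 133.26 cm³.
Mass = 133.26 × 1.17 = 155.9142 g.
At $28.8/kg: 155.9142/1000 × 28.8 = $4.49.

$4.49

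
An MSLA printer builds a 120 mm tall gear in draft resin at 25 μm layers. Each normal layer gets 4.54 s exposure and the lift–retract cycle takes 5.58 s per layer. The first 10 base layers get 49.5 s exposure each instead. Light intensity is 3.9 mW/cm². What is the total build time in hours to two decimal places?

Number of layers: 120 / 0.025 → 4800 (rounded up).
Burn-in layers = 10 × (49.5 + 5.58), so 550.8 s.
Normal layers = 4790 × (4.54 + 5.58), so 48474.8 s.
Sum: 550.8 + 48474.8 = 49025.6 s → 13.62 hours.

13.62 hours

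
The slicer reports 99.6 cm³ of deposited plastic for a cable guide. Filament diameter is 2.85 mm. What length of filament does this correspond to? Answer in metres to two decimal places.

Cross-section of 2.85 mm filament: π·(2.85/2)² = 6.3794 mm².
Length = 99.6 cm³ / 6.3794 mm² = 99600 / 6.3794 = 15612.75 mm = 15.61 m.

15.61 m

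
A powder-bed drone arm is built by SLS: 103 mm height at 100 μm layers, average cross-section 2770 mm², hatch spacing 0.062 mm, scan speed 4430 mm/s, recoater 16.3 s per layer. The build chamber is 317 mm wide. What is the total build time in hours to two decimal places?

7.55 hours

Layers = ⌈103/0.1⌉ = 1030.
Per-layer scan distance = 2770 / 0.062 = 44677.4 mm.
Per-layer scan time = 44677.4 / 4430, so 10.0852 s.
Layer cycle: 10.0852 + 16.3 → 26.3852 s.
Build time = 1030 × 26.3852 = 27176.756 s = 7.55 hours.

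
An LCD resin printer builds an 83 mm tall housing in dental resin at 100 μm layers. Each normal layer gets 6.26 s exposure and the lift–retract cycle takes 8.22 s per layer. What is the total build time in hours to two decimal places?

Number of layers: 83 / 0.1 → 830 (rounded up).
Cycle time: 6.26 + 8.22 → 14.48 s.
Build time: 830 × 14.48 s = 12018.4 s, i.e. 3.34 hours.

3.34 hours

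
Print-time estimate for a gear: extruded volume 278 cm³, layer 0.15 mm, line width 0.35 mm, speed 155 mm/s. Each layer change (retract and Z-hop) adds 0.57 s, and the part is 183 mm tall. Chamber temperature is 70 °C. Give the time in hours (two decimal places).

9.68 hours

Line area = 0.15 × 0.35 = 0.0525 mm².
Toolpath length = 278 cm³ / 0.0525 mm² = 278000 / 0.0525 = 5295238.1 mm.
Time extruding = 5295238.1 / 155 = 34162.8 s.
Layer count = ceil(183 / 0.15) = 1220.
Z-hop total = 1220 × 0.57, so 695.4 s.
Altogether 34162.8 + 695.4 = 34858.2 s, i.e. 9.68 hours.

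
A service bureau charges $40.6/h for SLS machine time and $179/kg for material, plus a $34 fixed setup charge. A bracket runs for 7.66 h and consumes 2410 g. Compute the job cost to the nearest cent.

$776.39

Machine cost: 40.6 × 7.66 → $310.996.
Feedstock cost = 179 × 2410/1000, so $431.39.
Total = 310.996 + 431.39 + 34 = 776.386 ≈ $776.39.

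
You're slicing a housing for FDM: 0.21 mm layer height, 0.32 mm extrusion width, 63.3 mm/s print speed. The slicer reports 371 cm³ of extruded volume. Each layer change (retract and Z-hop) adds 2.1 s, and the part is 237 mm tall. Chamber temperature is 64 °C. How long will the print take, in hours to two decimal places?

24.89 hours

Line area = 0.21 × 0.32, so 0.0672 mm².
Total extruded path = 371000/0.0672 = 5520833.3 mm.
Print-move time = 5520833.3 / 63.3, so 87217 s.
Layer count = ceil(237 / 0.21) = 1129.
Layer-change overhead = 1129 × 2.1 = 2370.9 s.
Altogether 87217 + 2370.9 = 89587.9 s, i.e. 24.89 hours.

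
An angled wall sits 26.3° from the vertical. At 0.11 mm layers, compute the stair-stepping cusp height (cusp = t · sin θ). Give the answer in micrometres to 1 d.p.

h_c = t·sin θ = 0.11 × 0.4431 = 0.048741 mm (48.7 μm).

48.7 μm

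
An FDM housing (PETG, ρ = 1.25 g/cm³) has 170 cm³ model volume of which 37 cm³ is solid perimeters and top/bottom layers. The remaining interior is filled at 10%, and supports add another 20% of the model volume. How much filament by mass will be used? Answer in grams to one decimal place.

Infill region = 170 − 37, so 133 cm³.
Deposited infill = 0.10 × 133 = 13.3 cm³.
Support = 0.20 × 170 = 34 cm³.
Deposited volume = 37 + 13.3 + 34 = 84.3 cm³.
Mass = 84.3 × 1.25 = 105.375 g.

105.4 g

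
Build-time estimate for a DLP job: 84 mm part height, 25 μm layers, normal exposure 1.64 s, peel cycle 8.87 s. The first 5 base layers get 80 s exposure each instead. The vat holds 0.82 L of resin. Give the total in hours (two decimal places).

9.92 hours

Layer count = ceil(84 / 0.025) = 3360.
Bottom layers: 5 × (80 + 8.87) → 444.35 s.
Remaining layers = 3355 × (1.64 + 8.87) = 35261.05 s.
Sum: 444.35 + 35261.05 = 35705.4 s → 9.92 hours.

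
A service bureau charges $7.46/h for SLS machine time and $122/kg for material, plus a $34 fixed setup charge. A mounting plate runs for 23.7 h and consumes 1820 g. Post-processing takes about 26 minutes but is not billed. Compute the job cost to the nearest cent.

Machine cost = 7.46 × 23.7 = $176.802.
Material cost: 122 × 1820/1000 → $222.04.
Adding setup: 176.802 + 222.04 + 34 → 432.842 ≈ $432.84.

$432.84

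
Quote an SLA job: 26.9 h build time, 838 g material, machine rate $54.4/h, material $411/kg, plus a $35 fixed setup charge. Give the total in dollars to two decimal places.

$1842.78

Time charge = 54.4 × 26.9, so $1463.36.
Material cost = 411 × 838/1000, so $344.418.
Total = 1463.36 + 344.418 + 35 = 1842.778 ≈ $1842.78.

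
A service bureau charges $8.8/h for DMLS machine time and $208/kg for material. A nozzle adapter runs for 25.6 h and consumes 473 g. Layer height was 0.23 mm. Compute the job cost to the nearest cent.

Machine-time cost: 8.8 × 25.6 → $225.28.
Feedstock cost = 208 × 473/1000, so $98.384.
Total = 225.28 + 98.384 = 323.664 ≈ $323.66.

$323.66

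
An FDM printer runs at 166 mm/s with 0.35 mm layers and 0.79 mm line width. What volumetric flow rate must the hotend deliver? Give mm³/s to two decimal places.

45.90

Bead cross-section = 0.35 × 0.79 = 0.2765 mm².
Volumetric flow = 166 × 0.2765 = 45.90 mm³/s.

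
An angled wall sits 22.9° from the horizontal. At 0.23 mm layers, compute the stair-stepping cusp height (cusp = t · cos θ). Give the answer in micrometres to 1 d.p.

211.9 μm

Cusp = layer height × cos(22.9°) = 0.23 × 0.9212 = 0.211876 mm = 211.9 μm.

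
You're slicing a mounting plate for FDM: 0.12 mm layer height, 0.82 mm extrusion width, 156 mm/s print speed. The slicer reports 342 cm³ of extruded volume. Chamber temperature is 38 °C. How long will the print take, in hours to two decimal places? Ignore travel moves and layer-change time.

6.19 hours

Bead cross-section = 0.12 × 0.82, so 0.0984 mm².
Total extruded path = 342000/0.0984 = 3475609.8 mm.
Print-move time = 3475609.8 / 156, so 22279.6 s.
In the requested units: 22279.6 s = 6.19 hours.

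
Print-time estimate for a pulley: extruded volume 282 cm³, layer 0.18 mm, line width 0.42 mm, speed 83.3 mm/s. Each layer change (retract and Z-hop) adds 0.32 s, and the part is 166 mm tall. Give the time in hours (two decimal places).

12.52 hours

Extrusion cross-section: 0.18 × 0.42 → 0.0756 mm².
Total extruded path = 282000/0.0756 = 3730158.7 mm.
Print-move time = 3730158.7 / 83.3 = 44779.8 s.
Number of layers: 166 / 0.18 → 923 (rounded up).
Non-print overhead = 923 × 0.32 = 295.36 s.
Total = 44779.8 + 295.36 = 45075.16 s = 12.52 hours.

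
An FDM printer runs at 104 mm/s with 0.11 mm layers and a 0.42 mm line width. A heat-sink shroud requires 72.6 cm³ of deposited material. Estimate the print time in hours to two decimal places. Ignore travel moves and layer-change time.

4.20 hours

Extrusion cross-section: 0.11 × 0.42 → 0.0462 mm².
Toolpath length = 72.6 cm³ / 0.0462 mm² = 72600 / 0.0462 = 1571428.6 mm.
Time extruding = 1571428.6 / 104 = 15109.9 s.
That's 15109.9 s → 4.20 hours.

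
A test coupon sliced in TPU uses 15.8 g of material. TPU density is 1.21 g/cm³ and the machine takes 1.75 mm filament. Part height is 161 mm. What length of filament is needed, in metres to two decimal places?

5.43 m

Extruded volume: 15.8/1.21 = 13.0579 cm³ (13057.9 mm³).
A = π r² = π × 0.875² = 2.4053 mm².
L = V/A = 13057.9/2.4053 = 5428.8 mm → 5.43 m.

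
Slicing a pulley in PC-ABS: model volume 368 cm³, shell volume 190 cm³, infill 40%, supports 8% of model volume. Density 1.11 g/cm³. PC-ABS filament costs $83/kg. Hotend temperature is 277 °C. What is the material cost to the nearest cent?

Interior volume = 368 − 190, so 178 cm³.
Deposited infill = 0.40 × 178 = 71.2 cm³.
Support: 0.08 × 368 → 29.44 cm³.
Total printed volume = 190 + 71.2 + 29.44, so 290.64 cm³.
Mass = 290.64 × 1.11 = 322.6104 g.
Cost = 322.6104 g / 1000 × $83/kg = $26.78.

$26.78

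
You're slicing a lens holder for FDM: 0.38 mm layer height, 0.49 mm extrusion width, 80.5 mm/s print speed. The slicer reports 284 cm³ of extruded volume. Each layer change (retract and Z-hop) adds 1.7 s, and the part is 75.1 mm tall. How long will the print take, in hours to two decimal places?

Line area = 0.38 × 0.49 = 0.1862 mm².
Path length: 284000 mm³ / 0.1862 mm² → 1525241.7 mm.
Print-move time = 1525241.7 / 80.5, so 18947.1 s.
Layer count = ceil(75.1 / 0.38) = 198.
Z-hop total = 198 × 1.7, so 336.6 s.
Total = 18947.1 + 336.6 = 19283.7 s = 5.36 hours.

5.36 hours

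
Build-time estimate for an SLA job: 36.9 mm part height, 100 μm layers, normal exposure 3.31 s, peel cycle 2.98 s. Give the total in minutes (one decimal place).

38.7 minutes

Number of layers: 36.9 / 0.1 → 369 (rounded up).
Per-layer time: 3.31 + 2.98 → 6.29 s.
Total = 369 × 6.29 = 2321.01 s = 38.7 minutes.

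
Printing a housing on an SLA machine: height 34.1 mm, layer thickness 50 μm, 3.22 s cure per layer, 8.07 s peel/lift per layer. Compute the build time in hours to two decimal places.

Number of layers: 34.1 / 0.05 → 682 (rounded up).
Per-layer time: 3.22 + 8.07 → 11.29 s.
Build time: 682 × 11.29 s = 7699.78 s, i.e. 2.14 hours.

2.14 hours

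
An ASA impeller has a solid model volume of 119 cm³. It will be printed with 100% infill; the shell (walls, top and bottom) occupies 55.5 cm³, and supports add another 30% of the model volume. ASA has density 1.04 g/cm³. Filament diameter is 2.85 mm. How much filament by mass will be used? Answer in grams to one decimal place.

160.9 g

Interior volume: 119 − 55.5 → 63.5 cm³.
Infill deposited: 1.00 × 63.5 → 63.5 cm³.
Support = 0.30 × 119 = 35.7 cm³.
Total extruded = 55.5 + 63.5 + 35.7 = 154.7 cm³.
Mass = 154.7 × 1.04 = 160.888 g.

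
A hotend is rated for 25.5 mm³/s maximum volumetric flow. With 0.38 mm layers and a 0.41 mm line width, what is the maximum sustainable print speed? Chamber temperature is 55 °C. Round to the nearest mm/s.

164 mm/s

Extrusion cross-section: 0.38 × 0.41 → 0.1558 mm².
Max speed = 25.5 / 0.1558 = 163.67 ≈ 164 mm/s.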